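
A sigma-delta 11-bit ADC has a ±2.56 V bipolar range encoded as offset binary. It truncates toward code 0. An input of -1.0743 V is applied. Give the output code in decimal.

code 594

LSB = 5.12 V / 2048 = 2.500 mV.
Input sits at 594.280 steps above V_low.
⌊·⌋(594.280) = 594.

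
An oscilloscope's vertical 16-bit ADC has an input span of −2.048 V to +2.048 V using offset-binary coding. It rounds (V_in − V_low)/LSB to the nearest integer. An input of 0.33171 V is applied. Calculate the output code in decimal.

code 38075

Full-scale span = 4.096 V; LSB = 4.096/2^16 = 62.50 µV.
(0.33171 − (−2.048)) / 6.25e-05 = 38075.360 LSBs.
So the output code is 38075.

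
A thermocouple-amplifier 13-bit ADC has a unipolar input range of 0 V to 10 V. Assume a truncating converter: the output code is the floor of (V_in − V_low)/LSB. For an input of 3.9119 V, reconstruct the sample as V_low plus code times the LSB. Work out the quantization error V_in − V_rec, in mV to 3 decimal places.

0.767 mV

Step size: 10 V ÷ 2^13 = 1.221 mV.
(V_in − V_low)/LSB = (3.9119 − 0)/0.0012207 = 3204.6285 → code 3204 (floor).
Reconstructed: 3.9111328 V.
Difference: 0.000767187 V → 0.767 mV.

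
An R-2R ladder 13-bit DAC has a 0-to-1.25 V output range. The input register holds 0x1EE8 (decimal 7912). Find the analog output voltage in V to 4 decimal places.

LSB = 1.25 V / 2^13 = 152.59 µV.
Code 0x1EE8 = 7912 decimal.
V_out = 0 + 7912 × 0.000152588 V = 1.20728 V.

1.2073 V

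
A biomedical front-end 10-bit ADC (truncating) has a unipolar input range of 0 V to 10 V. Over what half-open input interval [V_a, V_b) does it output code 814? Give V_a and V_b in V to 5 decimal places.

[7.94922 V, 7.95898 V)

LSB = 10/2^10 = 9.766 mV.
V_a = V_low + 814·LSB = 7.94922 V; V_b = V_low + 815·LSB = 7.95898 V.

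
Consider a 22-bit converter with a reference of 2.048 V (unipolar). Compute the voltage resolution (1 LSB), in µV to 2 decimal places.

0.49 µV

Full-scale span = 2.048 V.
LSB = 2.048 / 2^22 = 2.048 / 4194304 = 4.88281e-07 V = 0.49 µV.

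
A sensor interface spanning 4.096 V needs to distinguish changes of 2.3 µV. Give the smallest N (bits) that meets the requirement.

Number of steps required ≥ 4.096 V / 2.3 µV = 1780869.57.
Need 2^N ≥ 1780869.57; 2^20 = 1048576, 2^21 = 2097152.
Minimum N = 21.

21 bits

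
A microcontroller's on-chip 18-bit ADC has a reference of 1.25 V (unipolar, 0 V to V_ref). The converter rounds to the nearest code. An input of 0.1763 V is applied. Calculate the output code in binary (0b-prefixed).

With 262144 levels over 1.25 V, one step is 4.77 µV.
(0.1763 − 0) / 4.76837e-06 = 36972.790 LSBs.
So the output code is 36973.
In binary (0b-prefixed): 0b1001000001101101.

code 0b1001000001101101 (decimal 36973)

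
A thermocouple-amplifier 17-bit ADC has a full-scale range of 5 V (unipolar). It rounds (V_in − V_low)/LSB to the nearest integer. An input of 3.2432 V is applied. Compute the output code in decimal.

code 85019

Full-scale span = 5 V; LSB = 5/2^17 = 38.15 µV.
Input sits at 85018.542 steps above V_low.
Round → code 85019.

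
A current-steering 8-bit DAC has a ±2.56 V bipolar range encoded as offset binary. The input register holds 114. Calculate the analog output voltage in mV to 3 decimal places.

LSB = 5.12 V / 2^8 = 20.000 mV.
V_out = (−2.56) + 114 × 0.02 V = -0.28 V.
= -280.000 mV.

-280.000 mV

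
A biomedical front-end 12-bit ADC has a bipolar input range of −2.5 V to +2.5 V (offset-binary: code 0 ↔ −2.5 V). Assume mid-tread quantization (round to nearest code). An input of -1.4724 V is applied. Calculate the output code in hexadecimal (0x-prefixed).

LSB = 5 V / 4096 = 1.221 mV.
(V_in − V_low)/LSB = (-1.4724 − (−2.5)) / 0.0012207 = 841.810.
Round → code 842.
In hexadecimal (0x-prefixed): 0x34A.

code 0x34A (decimal 842)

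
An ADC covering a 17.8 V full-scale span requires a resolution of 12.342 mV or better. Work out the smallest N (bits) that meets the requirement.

Number of steps required ≥ 17.8 V / 12.342 mV = 1442.23.
Need 2^N ≥ 1442.23; 2^10 = 1024, 2^11 = 2048.
Minimum N = 11.

11 bits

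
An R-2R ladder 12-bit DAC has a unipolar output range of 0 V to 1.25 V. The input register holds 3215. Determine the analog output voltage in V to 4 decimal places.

LSB = 1.25 V / 2^12 = 305.18 µV.
V_out = 0 + 3215 × 0.000305176 V = 0.98114 V.

0.9811 V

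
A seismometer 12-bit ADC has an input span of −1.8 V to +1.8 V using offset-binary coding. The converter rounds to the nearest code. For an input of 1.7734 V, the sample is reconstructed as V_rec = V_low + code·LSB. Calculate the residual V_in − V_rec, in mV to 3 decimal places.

-0.233 mV

Step size: 3.6 V ÷ 2^12 = 0.879 mV.
(V_in − V_low)/LSB = (1.7734 − (−1.8))/0.000878906 = 4065.7351 → code 4066 (round).
Reconstructed: 1.7736328 V.
Difference: -0.000232813 V → -0.233 mV.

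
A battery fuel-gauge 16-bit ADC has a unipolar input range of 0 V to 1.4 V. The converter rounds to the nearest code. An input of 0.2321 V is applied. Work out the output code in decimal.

code 10865

Full-scale span = 1.4 V; LSB = 1.4/2^16 = 21.36 µV.
(0.2321 − 0) / 2.13623e-05 = 10864.933 LSBs.
Round → code 10865.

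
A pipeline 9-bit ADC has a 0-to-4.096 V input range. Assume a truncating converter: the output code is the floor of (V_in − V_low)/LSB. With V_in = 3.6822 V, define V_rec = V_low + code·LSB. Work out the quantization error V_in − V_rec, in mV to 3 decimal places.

2.200 mV

LSB = 4.096/2^9 = 8.000 mV.
(V_in − V_low)/LSB = (3.6822 − 0)/0.008 = 460.2750 → code 460 (floor).
Code 460 maps back to 0 + 460×0.008 V = 3.68 V.
Difference: 0.0022 V → 2.200 mV.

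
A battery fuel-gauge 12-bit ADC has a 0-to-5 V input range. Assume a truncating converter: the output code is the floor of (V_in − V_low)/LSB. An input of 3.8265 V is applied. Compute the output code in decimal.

Full-scale span = 5 V; LSB = 5/2^12 = 1.221 mV.
(V_in − V_low)/LSB = (3.8265 − 0) / 0.0012207 = 3134.669.
⌊·⌋(3134.669) = 3134.

code 3134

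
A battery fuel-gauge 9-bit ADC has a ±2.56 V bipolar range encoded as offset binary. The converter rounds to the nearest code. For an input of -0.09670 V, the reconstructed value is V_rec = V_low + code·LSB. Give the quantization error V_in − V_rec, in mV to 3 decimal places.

LSB = 5.12/2^9 = 10.000 mV.
(-0.09670 − (−2.56))/0.01 = 246.3300; round gives code 246.
Reconstructed: -0.1 V.
V_in − V_rec = 0.0033 V = 3.300 mV.

3.300 mV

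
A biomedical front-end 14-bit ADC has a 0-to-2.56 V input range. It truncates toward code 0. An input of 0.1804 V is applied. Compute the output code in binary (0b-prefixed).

code 0b10010000010 (decimal 1154)

With 16384 levels over 2.56 V, one step is 156.25 µV.
Input sits at 1154.560 steps above V_low.
So the output code is 1154.
In binary (0b-prefixed): 0b10010000010.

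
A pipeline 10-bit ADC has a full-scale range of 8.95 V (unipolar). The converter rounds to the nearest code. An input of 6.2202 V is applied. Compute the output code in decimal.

code 712

Full-scale span = 8.95 V; LSB = 8.95/2^10 = 8.740 mV.
Input sits at 711.674 steps above V_low.
Round → code 712.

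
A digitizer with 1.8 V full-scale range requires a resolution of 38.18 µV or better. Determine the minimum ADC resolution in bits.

Number of steps required ≥ 1.8 V / 38.18 µV = 47145.10.
Need 2^N ≥ 47145.10; 2^15 = 32768, 2^16 = 65536.
Minimum N = 16.

16 bits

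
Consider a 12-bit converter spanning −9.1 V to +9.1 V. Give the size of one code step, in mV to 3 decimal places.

Full-scale span = 18.2 V.
LSB = 18.2 / 2^12 = 18.2 / 4096 = 0.00444336 V = 4.443 mV.

4.443 mV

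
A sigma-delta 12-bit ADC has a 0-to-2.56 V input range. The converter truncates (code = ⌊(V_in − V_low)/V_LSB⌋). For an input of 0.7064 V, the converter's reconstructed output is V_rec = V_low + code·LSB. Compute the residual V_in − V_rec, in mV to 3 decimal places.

0.150 mV

Step size: 2.56 V ÷ 2^12 = 0.625 mV.
(V_in − V_low)/LSB = (0.7064 − 0)/0.000625 = 1130.2400 → code 1130 (floor).
Reconstructed: 0.70625 V.
Difference: 0.00015 V → 0.150 mV.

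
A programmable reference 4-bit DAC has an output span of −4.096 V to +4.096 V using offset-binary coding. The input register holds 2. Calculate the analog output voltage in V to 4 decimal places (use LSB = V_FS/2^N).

LSB = 8.192 V / 2^4 = 0.5120 V.
V_out = (−4.096) + 2 × 0.512 V = -3.072 V.

-3.0720 V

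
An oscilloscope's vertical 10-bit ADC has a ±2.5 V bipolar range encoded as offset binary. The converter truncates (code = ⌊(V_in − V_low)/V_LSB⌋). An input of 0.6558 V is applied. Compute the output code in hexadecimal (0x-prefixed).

With 1024 levels over 5 V, one step is 4.883 mV.
(V_in − V_low)/LSB = (0.6558 − (−2.5)) / 0.00488281 = 646.308.
⌊·⌋(646.308) = 646.
In hexadecimal (0x-prefixed): 0x286.

code 0x286 (decimal 646)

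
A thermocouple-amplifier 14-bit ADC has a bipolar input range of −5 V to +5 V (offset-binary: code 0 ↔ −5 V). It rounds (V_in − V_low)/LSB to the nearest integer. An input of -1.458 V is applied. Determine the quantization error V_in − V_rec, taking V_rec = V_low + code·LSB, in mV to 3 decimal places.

Step size: 10 V ÷ 2^14 = 0.610 mV.
(-1.458 − (−5))/0.000610352 = 5803.2128; round gives code 5803.
Reconstructed: -1.4581299 V.
Error = -1.458 − (−1.4581299) = 0.000129883 V = 0.130 mV.

0.130 mV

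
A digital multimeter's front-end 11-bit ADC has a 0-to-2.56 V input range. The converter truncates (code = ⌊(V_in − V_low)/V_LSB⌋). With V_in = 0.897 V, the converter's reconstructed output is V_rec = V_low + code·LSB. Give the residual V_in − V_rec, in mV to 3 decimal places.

0.750 mV

Step size: 2.56 V ÷ 2^11 = 1.250 mV.
(0.897 − 0)/0.00125 = 717.6000; ⌊·⌋ gives code 717.
V_rec = 0 + 717·0.00125 = 0.89625 V.
V_in − V_rec = 0.00075 V = 0.750 mV.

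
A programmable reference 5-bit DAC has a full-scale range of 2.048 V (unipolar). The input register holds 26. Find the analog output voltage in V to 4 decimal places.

LSB = 2.048 V / 2^5 = 64.000 mV.
V_out = 0 + 26 × 0.064 V = 1.664 V.

1.6640 V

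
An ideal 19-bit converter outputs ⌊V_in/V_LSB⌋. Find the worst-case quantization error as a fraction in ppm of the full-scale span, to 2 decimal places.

1.91 ppm

Truncating → worst-case error = 1 LSB = V_FS/2^19, so 1e+06/524288 = 1.90735 ppm of full scale.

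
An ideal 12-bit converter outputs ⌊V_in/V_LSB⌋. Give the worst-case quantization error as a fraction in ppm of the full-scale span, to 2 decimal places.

Truncating → worst-case error = 1 LSB = V_FS/2^12, so 1e+06/4096 = 244.141 ppm of full scale.

244.14 ppm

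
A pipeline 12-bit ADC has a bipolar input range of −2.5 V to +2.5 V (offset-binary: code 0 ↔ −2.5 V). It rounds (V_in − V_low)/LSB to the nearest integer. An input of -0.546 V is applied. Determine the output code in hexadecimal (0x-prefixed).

code 0x641 (decimal 1601)

Full-scale span = 5 V; LSB = 5/2^12 = 1.221 mV.
(-0.546 − (−2.5)) / 0.0012207 = 1600.717 LSBs.
round(1600.717) = 1601.
In hexadecimal (0x-prefixed): 0x641.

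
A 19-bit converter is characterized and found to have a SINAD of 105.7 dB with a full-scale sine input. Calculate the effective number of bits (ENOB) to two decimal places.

17.27 bits

ENOB = (SINAD − 1.76) / 6.02 = (105.7 − 1.76)/6.02 = 17.266.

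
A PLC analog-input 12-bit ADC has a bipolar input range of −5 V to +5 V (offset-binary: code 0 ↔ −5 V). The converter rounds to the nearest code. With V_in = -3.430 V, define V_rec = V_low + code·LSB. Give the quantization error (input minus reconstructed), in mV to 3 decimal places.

LSB = 10/2^12 = 2.441 mV.
(V_in − V_low)/LSB = (-3.430 − (−5))/0.00244141 = 643.0720 → code 643 (round).
Reconstructed: -3.4301758 V.
V_in − V_rec = 0.000175781 V = 0.176 mV.

0.176 mV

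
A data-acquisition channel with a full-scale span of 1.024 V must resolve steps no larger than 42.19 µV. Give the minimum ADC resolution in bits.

Number of steps required ≥ 1.024 V / 42.19 µV = 24271.15.
Need 2^N ≥ 24271.15; 2^14 = 16384, 2^15 = 32768.
Minimum N = 15.

15 bits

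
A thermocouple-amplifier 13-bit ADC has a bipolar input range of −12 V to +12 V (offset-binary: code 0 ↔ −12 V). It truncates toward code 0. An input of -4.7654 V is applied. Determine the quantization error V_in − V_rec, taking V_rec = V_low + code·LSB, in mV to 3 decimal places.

1.202 mV

Step size: 24 V ÷ 2^13 = 2.930 mV.
(V_in − V_low)/LSB = (-4.7654 − (−12))/0.00292969 = 2469.4101 → code 2469 (floor).
Reconstructed: -4.7666016 V.
Difference: 0.00120156 V → 1.202 mV.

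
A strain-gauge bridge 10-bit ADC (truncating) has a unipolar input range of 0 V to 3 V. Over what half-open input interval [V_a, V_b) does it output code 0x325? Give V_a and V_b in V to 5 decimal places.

[2.35840 V, 2.36133 V)

LSB = 3/2^10 = 2.930 mV.
Code 0x325 = 805 decimal.
V_a = V_low + 805·LSB = 2.3584 V; V_b = V_low + 806·LSB = 2.36133 V.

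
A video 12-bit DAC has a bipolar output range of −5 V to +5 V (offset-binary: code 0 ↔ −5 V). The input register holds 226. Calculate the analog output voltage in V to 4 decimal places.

-4.4482 V

LSB = 10 V / 2^12 = 2.441 mV.
V_out = (−5) + 226 × 0.00244141 V = -4.44824 V.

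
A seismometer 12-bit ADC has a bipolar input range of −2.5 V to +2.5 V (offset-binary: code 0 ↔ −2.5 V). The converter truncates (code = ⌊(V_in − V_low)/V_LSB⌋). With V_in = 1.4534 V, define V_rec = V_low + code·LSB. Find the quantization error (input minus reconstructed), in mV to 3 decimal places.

0.763 mV

Step size: 5 V ÷ 2^12 = 1.221 mV.
(V_in − V_low)/LSB = (1.4534 − (−2.5))/0.0012207 = 3238.6253 → code 3238 (floor).
V_rec = (−2.5) + 3238·0.0012207 = 1.4526367 V.
V_in − V_rec = 0.000763281 V = 0.763 mV.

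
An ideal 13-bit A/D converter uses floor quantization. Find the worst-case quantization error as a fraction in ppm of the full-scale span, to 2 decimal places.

122.07 ppm

Truncating → worst-case error = 1 LSB = V_FS/2^13, so 1e+06/8192 = 122.07 ppm of full scale.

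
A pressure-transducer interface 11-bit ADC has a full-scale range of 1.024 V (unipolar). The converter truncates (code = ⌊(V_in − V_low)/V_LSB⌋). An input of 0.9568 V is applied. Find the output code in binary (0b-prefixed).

Full-scale span = 1.024 V; LSB = 1.024/2^11 = 0.500 mV.
Input sits at 1913.600 steps above V_low.
Floor → code 1913.
In binary (0b-prefixed): 0b11101111001.

code 0b11101111001 (decimal 1913)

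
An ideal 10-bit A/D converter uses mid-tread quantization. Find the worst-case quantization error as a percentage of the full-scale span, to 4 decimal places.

0.0488 %

Rounding → worst-case error = ½ LSB = V_FS/2^11, so 100/2048 = 0.0488281 % of full scale.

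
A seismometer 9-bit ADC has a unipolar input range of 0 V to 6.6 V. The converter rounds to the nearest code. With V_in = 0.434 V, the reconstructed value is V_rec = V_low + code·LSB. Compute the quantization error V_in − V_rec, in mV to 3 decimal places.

LSB = 6.6/2^9 = 12.891 mV.
Scaled input = 33.6679 LSBs, so code = 34.
V_rec = 0 + 34·0.0128906 = 0.43828125 V.
Error = 0.434 − 0.43828125 = -0.00428125 V = -4.281 mV.

-4.281 mV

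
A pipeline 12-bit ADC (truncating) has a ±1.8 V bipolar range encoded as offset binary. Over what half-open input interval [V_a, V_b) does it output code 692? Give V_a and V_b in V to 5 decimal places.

LSB = 3.6/2^12 = 0.879 mV.
V_a = V_low + 692·LSB = -1.1918 V; V_b = V_low + 693·LSB = -1.19092 V.

[-1.19180 V, -1.19092 V)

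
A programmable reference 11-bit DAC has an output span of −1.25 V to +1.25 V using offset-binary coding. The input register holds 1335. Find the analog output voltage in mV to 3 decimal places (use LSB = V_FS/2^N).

379.639 mV

LSB = 2.5 V / 2^11 = 1.221 mV.
V_out = (−1.25) + 1335 × 0.0012207 V = 0.379639 V.
= 379.639 mV.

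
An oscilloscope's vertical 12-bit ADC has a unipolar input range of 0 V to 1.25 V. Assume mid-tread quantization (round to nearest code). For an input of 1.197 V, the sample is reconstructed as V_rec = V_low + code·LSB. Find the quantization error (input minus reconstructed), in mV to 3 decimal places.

0.101 mV

One LSB is 1.25 V / 4096 = 305.18 µV.
Scaled input = 3922.3296 LSBs, so code = 3922.
Reconstructed: 1.1968994 V.
Error = 1.197 − 1.1968994 = 0.000100586 V = 0.101 mV.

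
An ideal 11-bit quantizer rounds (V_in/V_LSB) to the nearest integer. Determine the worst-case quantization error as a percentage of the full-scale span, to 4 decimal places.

Rounding → worst-case error = ½ LSB = V_FS/2^12, so 100/4096 = 0.0244141 % of full scale.

0.0244 %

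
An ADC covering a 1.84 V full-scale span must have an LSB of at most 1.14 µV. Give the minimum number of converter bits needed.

Number of steps required ≥ 1.84 V / 1.14 µV = 1614035.09.
Need 2^N ≥ 1614035.09; 2^20 = 1048576, 2^21 = 2097152.
Minimum N = 21.

21 bits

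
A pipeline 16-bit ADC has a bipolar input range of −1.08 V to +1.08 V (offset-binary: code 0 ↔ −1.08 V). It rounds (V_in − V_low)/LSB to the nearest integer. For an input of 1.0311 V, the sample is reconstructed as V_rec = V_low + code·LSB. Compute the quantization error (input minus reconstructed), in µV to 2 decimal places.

Step size: 2.16 V ÷ 2^16 = 32.96 µV.
Scaled input = 64052.3378 LSBs, so code = 64052.
Code 64052 maps back to (−1.08) + 64052×3.2959e-05 V = 1.0310889 V.
V_in − V_rec = 1.11328e-05 V = 11.13 µV.

11.13 µV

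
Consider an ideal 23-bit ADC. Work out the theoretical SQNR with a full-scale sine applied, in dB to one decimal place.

SNR ≈ 6.02·N + 1.76 dB = 6.02·23 + 1.76 = 140.22 dB.

140.2 dB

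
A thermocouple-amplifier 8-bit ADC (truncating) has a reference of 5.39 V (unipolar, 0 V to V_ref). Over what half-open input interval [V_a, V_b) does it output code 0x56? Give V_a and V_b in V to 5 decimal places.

LSB = 5.39/2^8 = 21.055 mV.
Code 0x56 = 86 decimal.
V_a = V_low + 86·LSB = 1.8107 V; V_b = V_low + 87·LSB = 1.83176 V.

[1.81070 V, 1.83176 V)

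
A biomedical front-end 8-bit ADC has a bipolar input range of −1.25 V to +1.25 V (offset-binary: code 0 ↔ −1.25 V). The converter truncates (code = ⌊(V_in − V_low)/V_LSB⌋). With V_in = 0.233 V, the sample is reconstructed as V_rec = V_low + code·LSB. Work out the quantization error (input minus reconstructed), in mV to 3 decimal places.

8.391 mV

One LSB is 2.5 V / 256 = 9.766 mV.
(0.233 − (−1.25))/0.00976562 = 151.8592; ⌊·⌋ gives code 151.
V_rec = (−1.25) + 151·0.00976562 = 0.22460938 V.
Error = 0.233 − 0.22460938 = 0.00839063 V = 8.391 mV.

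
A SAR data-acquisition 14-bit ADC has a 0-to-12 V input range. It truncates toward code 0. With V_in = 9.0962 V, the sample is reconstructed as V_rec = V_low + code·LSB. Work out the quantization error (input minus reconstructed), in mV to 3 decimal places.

One LSB is 12 V / 16384 = 0.732 mV.
(9.0962 − 0)/0.000732422 = 12419.3451; ⌊·⌋ gives code 12419.
V_rec = 0 + 12419·0.000732422 = 9.0959473 V.
Error = 9.0962 − 9.0959473 = 0.000252734 V = 0.253 mV.

0.253 mV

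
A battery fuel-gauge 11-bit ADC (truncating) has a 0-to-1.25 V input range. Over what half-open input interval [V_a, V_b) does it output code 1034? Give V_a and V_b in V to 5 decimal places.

[0.63110 V, 0.63171 V)

LSB = 1.25/2^11 = 0.610 mV.
V_a = V_low + 1034·LSB = 0.631104 V; V_b = V_low + 1035·LSB = 0.631714 V.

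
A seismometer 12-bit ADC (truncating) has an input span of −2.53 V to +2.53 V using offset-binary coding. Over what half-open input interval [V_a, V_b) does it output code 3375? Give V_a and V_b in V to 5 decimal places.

LSB = 5.06/2^12 = 1.235 mV.
V_a = V_low + 3375·LSB = 1.63931 V; V_b = V_low + 3376·LSB = 1.64055 V.

[1.63931 V, 1.64055 V)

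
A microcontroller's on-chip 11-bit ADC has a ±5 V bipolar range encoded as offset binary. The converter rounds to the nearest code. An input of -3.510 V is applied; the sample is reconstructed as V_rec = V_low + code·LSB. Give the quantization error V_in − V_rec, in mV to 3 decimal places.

0.742 mV

LSB = 10/2^11 = 4.883 mV.
(-3.510 − (−5))/0.00488281 = 305.1520; round gives code 305.
Reconstructed: -3.5107422 V.
Error = -3.510 − (−3.5107422) = 0.000742188 V = 0.742 mV.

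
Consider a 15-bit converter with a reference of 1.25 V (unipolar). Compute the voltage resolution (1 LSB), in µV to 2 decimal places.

Full-scale span = 1.25 V.
LSB = 1.25 / 2^15 = 1.25 / 32768 = 3.8147e-05 V = 38.15 µV.

38.15 µV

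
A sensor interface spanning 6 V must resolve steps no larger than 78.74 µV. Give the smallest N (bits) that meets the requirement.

Number of steps required ≥ 6 V / 78.74 µV = 76200.15.
Need 2^N ≥ 76200.15; 2^16 = 65536, 2^17 = 131072.
Minimum N = 17.

17 bits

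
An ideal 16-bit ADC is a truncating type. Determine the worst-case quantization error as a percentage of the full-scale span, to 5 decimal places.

Truncating → worst-case error = 1 LSB = V_FS/2^16, so 100/65536 = 0.00152588 % of full scale.

0.00153 %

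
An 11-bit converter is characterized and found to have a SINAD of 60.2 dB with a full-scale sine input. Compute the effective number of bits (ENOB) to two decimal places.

9.71 bits

ENOB = (SINAD − 1.76) / 6.02 = (60.2 − 1.76)/6.02 = 9.708.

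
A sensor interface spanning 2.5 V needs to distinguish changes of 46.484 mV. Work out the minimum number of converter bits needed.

Number of steps required ≥ 2.5 V / 46.484 mV = 53.78.
Need 2^N ≥ 53.78; 2^5 = 32, 2^6 = 64.
Minimum N = 6.

6 bits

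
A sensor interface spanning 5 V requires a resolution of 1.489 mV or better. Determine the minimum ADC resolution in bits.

12 bits

Number of steps required ≥ 5 V / 1.489 mV = 3357.96.
Need 2^N ≥ 3357.96; 2^11 = 2048, 2^12 = 4096.
Minimum N = 12.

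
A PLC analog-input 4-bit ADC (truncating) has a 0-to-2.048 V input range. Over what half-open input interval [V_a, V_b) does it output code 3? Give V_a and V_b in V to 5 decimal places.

[0.38400 V, 0.51200 V)

LSB = 2.048/2^4 = 128.000 mV.
V_a = V_low + 3·LSB = 0.384 V; V_b = V_low + 4·LSB = 0.512 V.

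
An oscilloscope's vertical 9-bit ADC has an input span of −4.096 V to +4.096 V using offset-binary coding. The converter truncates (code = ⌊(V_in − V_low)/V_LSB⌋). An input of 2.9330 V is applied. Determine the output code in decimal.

code 439

With 512 levels over 8.192 V, one step is 16.000 mV.
(V_in − V_low)/LSB = (2.9330 − (−4.096)) / 0.016 = 439.312.
Floor → code 439.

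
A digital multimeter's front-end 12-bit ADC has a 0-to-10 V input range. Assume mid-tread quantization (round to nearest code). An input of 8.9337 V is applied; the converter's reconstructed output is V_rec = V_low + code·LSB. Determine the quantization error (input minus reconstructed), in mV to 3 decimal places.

0.595 mV

LSB = 10/2^12 = 2.441 mV.
Scaled input = 3659.2435 LSBs, so code = 3659.
V_rec = 0 + 3659·0.00244141 = 8.9331055 V.
Difference: 0.000594531 V → 0.595 mV.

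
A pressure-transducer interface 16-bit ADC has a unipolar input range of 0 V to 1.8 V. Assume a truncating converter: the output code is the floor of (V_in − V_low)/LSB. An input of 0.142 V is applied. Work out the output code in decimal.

code 5170

LSB = 1.8 V / 65536 = 27.47 µV.
(0.142 − 0) / 2.74658e-05 = 5170.062 LSBs.
Floor → code 5170.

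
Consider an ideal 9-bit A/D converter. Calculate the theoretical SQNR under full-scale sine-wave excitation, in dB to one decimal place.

SNR ≈ 6.02·N + 1.76 dB = 6.02·9 + 1.76 = 55.94 dB.

55.9 dB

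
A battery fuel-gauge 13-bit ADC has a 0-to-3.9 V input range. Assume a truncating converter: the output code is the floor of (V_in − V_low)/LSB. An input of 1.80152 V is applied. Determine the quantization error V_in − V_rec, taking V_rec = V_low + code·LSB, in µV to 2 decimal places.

55.16 µV

Step size: 3.9 V ÷ 2^13 = 476.07 µV.
(V_in − V_low)/LSB = (1.80152 − 0)/0.000476074 = 3784.1159 → code 3784 (floor).
Reconstructed: 1.8014648 V.
Error = 1.80152 − 1.8014648 = 5.51563e-05 V = 55.16 µV.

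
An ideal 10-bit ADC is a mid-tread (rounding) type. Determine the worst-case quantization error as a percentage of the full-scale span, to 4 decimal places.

0.0488 %

Rounding → worst-case error = ½ LSB = V_FS/2^11, so 100/2048 = 0.0488281 % of full scale.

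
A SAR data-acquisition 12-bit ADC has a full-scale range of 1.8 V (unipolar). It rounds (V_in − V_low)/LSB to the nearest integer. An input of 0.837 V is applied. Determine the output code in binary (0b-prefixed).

With 4096 levels over 1.8 V, one step is 439.45 µV.
(0.837 − 0) / 0.000439453 = 1904.640 LSBs.
Round → code 1905.
In binary (0b-prefixed): 0b11101110001.

code 0b11101110001 (decimal 1905)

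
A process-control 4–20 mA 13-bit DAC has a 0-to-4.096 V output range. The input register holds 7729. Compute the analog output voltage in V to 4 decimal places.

LSB = 4.096 V / 2^13 = 0.500 mV.
V_out = 0 + 7729 × 0.0005 V = 3.8645 V.

3.8645 V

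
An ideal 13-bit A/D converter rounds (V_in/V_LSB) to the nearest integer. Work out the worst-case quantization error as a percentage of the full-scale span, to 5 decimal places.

Rounding → worst-case error = ½ LSB = V_FS/2^14, so 100/16384 = 0.00610352 % of full scale.

0.00610 %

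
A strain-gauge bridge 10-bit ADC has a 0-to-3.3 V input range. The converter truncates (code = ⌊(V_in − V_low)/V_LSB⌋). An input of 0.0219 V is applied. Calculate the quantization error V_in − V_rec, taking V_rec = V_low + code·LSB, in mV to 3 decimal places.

LSB = 3.3/2^10 = 3.223 mV.
(V_in − V_low)/LSB = (0.0219 − 0)/0.00322266 = 6.7956 → code 6 (floor).
Reconstructed: 0.019335938 V.
V_in − V_rec = 0.00256406 V = 2.564 mV.

2.564 mV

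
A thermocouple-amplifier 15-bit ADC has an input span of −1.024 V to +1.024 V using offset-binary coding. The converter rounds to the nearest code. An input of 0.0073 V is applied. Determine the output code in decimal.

code 16501

With 32768 levels over 2.048 V, one step is 62.50 µV.
Input sits at 16500.800 steps above V_low.
round(16500.800) = 16501.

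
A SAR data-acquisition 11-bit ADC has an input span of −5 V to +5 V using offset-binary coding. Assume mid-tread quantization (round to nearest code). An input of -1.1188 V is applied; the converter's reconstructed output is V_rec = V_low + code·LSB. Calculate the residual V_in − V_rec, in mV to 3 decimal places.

Step size: 10 V ÷ 2^11 = 4.883 mV.
Scaled input = 794.8698 LSBs, so code = 795.
Reconstructed: -1.1181641 V.
Difference: -0.000635938 V → -0.636 mV.

-0.636 mV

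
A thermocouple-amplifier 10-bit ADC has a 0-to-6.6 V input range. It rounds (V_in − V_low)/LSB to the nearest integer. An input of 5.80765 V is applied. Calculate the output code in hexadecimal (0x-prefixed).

LSB = 6.6 V / 1024 = 6.445 mV.
Input sits at 901.066 steps above V_low.
Round → code 901.
In hexadecimal (0x-prefixed): 0x385.

code 0x385 (decimal 901)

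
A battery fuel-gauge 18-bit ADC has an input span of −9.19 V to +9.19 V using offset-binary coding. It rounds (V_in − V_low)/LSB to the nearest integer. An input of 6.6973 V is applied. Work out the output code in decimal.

code 226592

Full-scale span = 18.38 V; LSB = 18.38/2^18 = 70.11 µV.
Input sits at 226591.968 steps above V_low.
So the output code is 226592.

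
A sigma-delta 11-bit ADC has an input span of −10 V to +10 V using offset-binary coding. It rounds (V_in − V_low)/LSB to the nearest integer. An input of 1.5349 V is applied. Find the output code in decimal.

code 1181

With 2048 levels over 20 V, one step is 9.766 mV.
(1.5349 − (−10)) / 0.00976562 = 1181.174 LSBs.
So the output code is 1181.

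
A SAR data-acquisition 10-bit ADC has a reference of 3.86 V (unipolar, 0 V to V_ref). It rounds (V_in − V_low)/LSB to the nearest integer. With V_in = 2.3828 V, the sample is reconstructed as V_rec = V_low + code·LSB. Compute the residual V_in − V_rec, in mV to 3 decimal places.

One LSB is 3.86 V / 1024 = 3.770 mV.
(2.3828 − 0)/0.00376953 = 632.1210; round gives code 632.
V_rec = 0 + 632·0.00376953 = 2.3823437 V.
Difference: 0.00045625 V → 0.456 mV.

0.456 mV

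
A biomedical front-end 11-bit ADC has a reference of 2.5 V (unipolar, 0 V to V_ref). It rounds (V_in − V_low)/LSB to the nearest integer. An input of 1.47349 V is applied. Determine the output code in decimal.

Full-scale span = 2.5 V; LSB = 2.5/2^11 = 1.221 mV.
Input sits at 1207.083 steps above V_low.
So the output code is 1207.

code 1207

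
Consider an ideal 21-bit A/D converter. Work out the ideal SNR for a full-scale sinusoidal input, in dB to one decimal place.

SNR ≈ 6.02·N + 1.76 dB = 6.02·21 + 1.76 = 128.18 dB.

128.2 dB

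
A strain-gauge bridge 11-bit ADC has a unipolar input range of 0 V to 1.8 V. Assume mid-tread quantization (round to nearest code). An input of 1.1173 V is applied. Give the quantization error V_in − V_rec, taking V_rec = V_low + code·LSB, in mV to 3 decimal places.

0.210 mV

Step size: 1.8 V ÷ 2^11 = 0.879 mV.
Scaled input = 1271.2391 LSBs, so code = 1271.
Code 1271 maps back to 0 + 1271×0.000878906 V = 1.1170898 V.
Error = 1.1173 − 1.1170898 = 0.000210156 V = 0.210 mV.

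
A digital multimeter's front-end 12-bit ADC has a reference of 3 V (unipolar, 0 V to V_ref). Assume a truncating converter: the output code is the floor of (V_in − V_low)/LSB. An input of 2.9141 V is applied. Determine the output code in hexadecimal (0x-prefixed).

With 4096 levels over 3 V, one step is 0.732 mV.
(V_in − V_low)/LSB = (2.9141 − 0) / 0.000732422 = 3978.718.
⌊·⌋(3978.718) = 3978.
In hexadecimal (0x-prefixed): 0xF8A.

code 0xF8A (decimal 3978)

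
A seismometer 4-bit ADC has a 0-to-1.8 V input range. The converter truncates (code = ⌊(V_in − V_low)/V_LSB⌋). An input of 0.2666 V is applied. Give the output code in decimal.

LSB = 1.8 V / 16 = 112.500 mV.
Input sits at 2.370 steps above V_low.
So the output code is 2.

code 2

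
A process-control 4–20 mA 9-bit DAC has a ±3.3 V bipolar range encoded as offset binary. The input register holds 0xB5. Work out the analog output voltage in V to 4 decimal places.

-0.9668 V

LSB = 6.6 V / 2^9 = 12.891 mV.
Code 0xB5 = 181 decimal.
V_out = (−3.3) + 181 × 0.0128906 V = -0.966797 V.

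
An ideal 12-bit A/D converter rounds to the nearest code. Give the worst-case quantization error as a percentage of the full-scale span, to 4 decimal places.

Rounding → worst-case error = ½ LSB = V_FS/2^13, so 100/8192 = 0.012207 % of full scale.

0.0122 %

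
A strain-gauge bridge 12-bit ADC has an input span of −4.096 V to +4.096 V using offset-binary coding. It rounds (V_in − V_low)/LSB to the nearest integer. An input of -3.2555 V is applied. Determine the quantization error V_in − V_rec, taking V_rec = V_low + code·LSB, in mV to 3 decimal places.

0.500 mV

One LSB is 8.192 V / 4096 = 2.000 mV.
(V_in − V_low)/LSB = (-3.2555 − (−4.096))/0.002 = 420.2500 → code 420 (round).
Code 420 maps back to (−4.096) + 420×0.002 V = -3.256 V.
V_in − V_rec = 0.0005 V = 0.500 mV.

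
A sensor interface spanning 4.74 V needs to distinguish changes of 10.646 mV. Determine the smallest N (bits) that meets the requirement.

9 bits

Number of steps required ≥ 4.74 V / 10.646 mV = 445.24.
Need 2^N ≥ 445.24; 2^8 = 256, 2^9 = 512.
Minimum N = 9.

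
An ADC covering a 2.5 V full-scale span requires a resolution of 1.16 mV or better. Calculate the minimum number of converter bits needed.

Number of steps required ≥ 2.5 V / 1.16 mV = 2155.17.
Need 2^N ≥ 2155.17; 2^11 = 2048, 2^12 = 4096.
Minimum N = 12.

12 bits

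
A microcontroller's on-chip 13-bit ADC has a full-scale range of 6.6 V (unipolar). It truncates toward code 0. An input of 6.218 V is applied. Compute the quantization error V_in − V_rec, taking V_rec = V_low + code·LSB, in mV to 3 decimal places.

0.690 mV

Step size: 6.6 V ÷ 2^13 = 0.806 mV.
Scaled input = 7717.8570 LSBs, so code = 7717.
V_rec = 0 + 7717·0.000805664 = 6.2173096 V.
Difference: 0.00069043 V → 0.690 mV.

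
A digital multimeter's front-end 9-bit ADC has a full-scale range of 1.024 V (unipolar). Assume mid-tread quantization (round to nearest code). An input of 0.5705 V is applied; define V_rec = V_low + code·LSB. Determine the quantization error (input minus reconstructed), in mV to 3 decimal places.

0.500 mV

Step size: 1.024 V ÷ 2^9 = 2.000 mV.
Scaled input = 285.2500 LSBs, so code = 285.
V_rec = 0 + 285·0.002 = 0.57 V.
V_in − V_rec = 0.0005 V = 0.500 mV.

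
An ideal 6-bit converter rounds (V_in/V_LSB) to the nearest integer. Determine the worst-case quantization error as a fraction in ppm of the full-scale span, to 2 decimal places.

Rounding → worst-case error = ½ LSB = V_FS/2^7, so 1e+06/128 = 7812.5 ppm of full scale.

7812.50 ppm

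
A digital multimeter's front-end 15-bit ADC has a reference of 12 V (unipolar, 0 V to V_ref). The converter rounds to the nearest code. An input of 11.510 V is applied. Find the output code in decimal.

Full-scale span = 12 V; LSB = 12/2^15 = 366.21 µV.
(11.510 − 0) / 0.000366211 = 31429.973 LSBs.
So the output code is 31430.

code 31430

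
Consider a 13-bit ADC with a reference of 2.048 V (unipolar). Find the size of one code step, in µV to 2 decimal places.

250.00 µV

Full-scale span = 2.048 V.
LSB = 2.048 / 2^13 = 2.048 / 8192 = 0.00025 V = 250.00 µV.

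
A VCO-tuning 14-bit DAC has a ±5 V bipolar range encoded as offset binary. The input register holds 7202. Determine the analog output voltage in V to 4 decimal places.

LSB = 10 V / 2^14 = 0.610 mV.
V_out = (−5) + 7202 × 0.000610352 V = -0.604248 V.

-0.6042 V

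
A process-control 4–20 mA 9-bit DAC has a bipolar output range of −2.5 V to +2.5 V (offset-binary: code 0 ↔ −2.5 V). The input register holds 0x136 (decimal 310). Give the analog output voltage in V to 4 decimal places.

LSB = 5 V / 2^9 = 9.766 mV.
Code 0x136 = 310 decimal.
V_out = (−2.5) + 310 × 0.00976562 V = 0.527344 V.

0.5273 V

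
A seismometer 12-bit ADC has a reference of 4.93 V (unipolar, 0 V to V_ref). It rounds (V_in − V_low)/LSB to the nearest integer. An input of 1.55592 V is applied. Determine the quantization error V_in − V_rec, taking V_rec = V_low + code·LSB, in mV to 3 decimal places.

-0.352 mV

Step size: 4.93 V ÷ 2^12 = 1.204 mV.
(1.55592 − 0)/0.00120361 = 1292.7076; round gives code 1293.
V_rec = 0 + 1293·0.00120361 = 1.556272 V.
Error = 1.55592 − 1.556272 = -0.000351973 V = -0.352 mV.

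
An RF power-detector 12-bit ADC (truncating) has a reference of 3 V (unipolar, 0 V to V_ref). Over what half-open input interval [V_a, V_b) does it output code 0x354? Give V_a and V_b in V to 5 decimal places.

LSB = 3/2^12 = 0.732 mV.
Code 0x354 = 852 decimal.
V_a = V_low + 852·LSB = 0.624023 V; V_b = V_low + 853·LSB = 0.624756 V.

[0.62402 V, 0.62476 V)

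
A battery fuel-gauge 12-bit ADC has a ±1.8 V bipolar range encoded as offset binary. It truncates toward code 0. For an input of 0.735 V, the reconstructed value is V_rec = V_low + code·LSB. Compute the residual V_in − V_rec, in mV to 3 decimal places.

LSB = 3.6/2^12 = 0.879 mV.
(V_in − V_low)/LSB = (0.735 − (−1.8))/0.000878906 = 2884.2667 → code 2884 (floor).
Reconstructed: 0.73476562 V.
Error = 0.735 − 0.73476562 = 0.000234375 V = 0.234 mV.

0.234 mV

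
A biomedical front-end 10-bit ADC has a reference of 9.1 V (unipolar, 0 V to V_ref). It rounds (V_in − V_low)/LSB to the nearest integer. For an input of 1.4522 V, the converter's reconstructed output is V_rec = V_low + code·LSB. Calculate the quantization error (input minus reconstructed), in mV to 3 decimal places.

3.665 mV

LSB = 9.1/2^10 = 8.887 mV.
Scaled input = 163.4124 LSBs, so code = 163.
V_rec = 0 + 163·0.00888672 = 1.4485352 V.
Difference: 0.00366484 V → 3.665 mV.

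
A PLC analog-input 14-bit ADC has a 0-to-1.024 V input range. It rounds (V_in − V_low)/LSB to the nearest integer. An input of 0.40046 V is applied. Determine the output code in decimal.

code 6407

With 16384 levels over 1.024 V, one step is 62.50 µV.
Input sits at 6407.360 steps above V_low.
So the output code is 6407.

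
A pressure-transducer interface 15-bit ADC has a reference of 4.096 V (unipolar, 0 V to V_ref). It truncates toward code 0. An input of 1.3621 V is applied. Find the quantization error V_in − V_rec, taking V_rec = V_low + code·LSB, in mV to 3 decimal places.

0.100 mV

LSB = 4.096/2^15 = 125.00 µV.
Scaled input = 10896.8000 LSBs, so code = 10896.
Reconstructed: 1.362 V.
V_in − V_rec = 0.0001 V = 0.100 mV.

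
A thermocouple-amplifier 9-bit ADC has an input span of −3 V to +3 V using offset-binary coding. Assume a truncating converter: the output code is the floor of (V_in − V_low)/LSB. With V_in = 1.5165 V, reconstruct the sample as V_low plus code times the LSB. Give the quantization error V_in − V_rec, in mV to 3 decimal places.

4.781 mV

One LSB is 6 V / 512 = 11.719 mV.
(V_in − V_low)/LSB = (1.5165 − (−3))/0.0117188 = 385.4080 → code 385 (floor).
V_rec = (−3) + 385·0.0117188 = 1.5117188 V.
V_in − V_rec = 0.00478125 V = 4.781 mV.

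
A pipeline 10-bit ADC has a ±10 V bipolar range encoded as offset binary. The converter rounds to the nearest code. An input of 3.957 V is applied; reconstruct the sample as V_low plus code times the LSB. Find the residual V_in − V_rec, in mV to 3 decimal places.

Step size: 20 V ÷ 2^10 = 19.531 mV.
(V_in − V_low)/LSB = (3.957 − (−10))/0.0195312 = 714.5984 → code 715 (round).
Reconstructed: 3.9648438 V.
V_in − V_rec = -0.00784375 V = -7.844 mV.

-7.844 mV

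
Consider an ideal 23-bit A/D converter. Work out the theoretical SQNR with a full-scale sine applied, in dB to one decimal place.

SNR ≈ 6.02·N + 1.76 dB = 6.02·23 + 1.76 = 140.22 dB.

140.2 dB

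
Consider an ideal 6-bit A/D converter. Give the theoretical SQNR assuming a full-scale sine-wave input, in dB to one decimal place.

SNR ≈ 6.02·N + 1.76 dB = 6.02·6 + 1.76 = 37.88 dB.

37.9 dB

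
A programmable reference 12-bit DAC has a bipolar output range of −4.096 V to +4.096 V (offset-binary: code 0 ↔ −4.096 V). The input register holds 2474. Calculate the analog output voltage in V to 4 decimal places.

LSB = 8.192 V / 2^12 = 2.000 mV.
V_out = (−4.096) + 2474 × 0.002 V = 0.852 V.

0.8520 V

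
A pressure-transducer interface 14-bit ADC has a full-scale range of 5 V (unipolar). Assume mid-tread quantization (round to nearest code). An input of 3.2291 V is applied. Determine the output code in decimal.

code 10581

LSB = 5 V / 16384 = 305.18 µV.
(3.2291 − 0) / 0.000305176 = 10581.115 LSBs.
round(10581.115) = 10581.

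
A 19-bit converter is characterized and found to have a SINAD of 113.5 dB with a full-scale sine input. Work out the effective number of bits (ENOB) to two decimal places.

ENOB = (SINAD − 1.76) / 6.02 = (113.5 − 1.76)/6.02 = 18.561.

18.56 bits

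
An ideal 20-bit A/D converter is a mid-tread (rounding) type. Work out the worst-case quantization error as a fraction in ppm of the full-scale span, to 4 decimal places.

Rounding → worst-case error = ½ LSB = V_FS/2^21, so 1e+06/2097152 = 0.476837 ppm of full scale.

0.4768 ppm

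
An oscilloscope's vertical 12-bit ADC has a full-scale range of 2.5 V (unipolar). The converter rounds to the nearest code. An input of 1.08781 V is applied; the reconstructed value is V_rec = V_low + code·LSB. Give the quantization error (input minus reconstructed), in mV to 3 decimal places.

0.164 mV

LSB = 2.5/2^12 = 0.610 mV.
(1.08781 − 0)/0.000610352 = 1782.2679; round gives code 1782.
Code 1782 maps back to 0 + 1782×0.000610352 V = 1.0876465 V.
Error = 1.08781 − 1.0876465 = 0.000163516 V = 0.164 mV.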